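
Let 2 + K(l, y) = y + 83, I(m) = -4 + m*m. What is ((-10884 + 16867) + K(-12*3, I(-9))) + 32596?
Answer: 38737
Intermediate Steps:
I(m) = -4 + m²
K(l, y) = 81 + y (K(l, y) = -2 + (y + 83) = -2 + (83 + y) = 81 + y)
((-10884 + 16867) + K(-12*3, I(-9))) + 32596 = ((-10884 + 16867) + (81 + (-4 + (-9)²))) + 32596 = (5983 + (81 + (-4 + 81))) + 32596 = (5983 + (81 + 77)) + 32596 = (5983 + 158) + 32596 = 6141 + 32596 = 38737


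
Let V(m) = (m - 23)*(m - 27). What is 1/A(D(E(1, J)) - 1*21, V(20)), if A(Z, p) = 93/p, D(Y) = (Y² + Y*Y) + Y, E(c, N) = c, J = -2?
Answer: 7/31 ≈ 0.22581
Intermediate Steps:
V(m) = (-27 + m)*(-23 + m) (V(m) = (-23 + m)*(-27 + m) = (-27 + m)*(-23 + m))
D(Y) = Y + 2*Y² (D(Y) = (Y² + Y²) + Y = 2*Y² + Y = Y + 2*Y²)
1/A(D(E(1, J)) - 1*21, V(20)) = 1/(93/(621 + 20² - 50*20)) = 1/(93/(621 + 400 - 1000)) = 1/(93/21) = 1/(93*(1/21)) = 1/(31/7) = 7/31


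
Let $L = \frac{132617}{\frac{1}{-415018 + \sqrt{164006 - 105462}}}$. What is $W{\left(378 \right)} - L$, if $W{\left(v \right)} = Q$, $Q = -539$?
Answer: $55038441567 - 530468 \sqrt{3659} \approx 5.5006 \cdot 10^{10}$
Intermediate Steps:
$W{\left(v \right)} = -539$
$L = -55038442106 + 530468 \sqrt{3659}$ ($L = \frac{132617}{\frac{1}{-415018 + \sqrt{58544}}} = \frac{132617}{\frac{1}{-415018 + 4 \sqrt{3659}}} = 132617 \left(-415018 + 4 \sqrt{3659}\right) = -55038442106 + 530468 \sqrt{3659} \approx -5.5006 \cdot 10^{10}$)
$W{\left(378 \right)} - L = -539 - \left(-55038442106 + 530468 \sqrt{3659}\right) = -539 + \left(55038442106 - 530468 \sqrt{3659}\right) = 55038441567 - 530468 \sqrt{3659}$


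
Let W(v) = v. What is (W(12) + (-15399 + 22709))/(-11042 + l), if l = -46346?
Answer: -3661/28694 ≈ -0.12759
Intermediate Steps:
(W(12) + (-15399 + 22709))/(-11042 + l) = (12 + (-15399 + 22709))/(-11042 - 46346) = (12 + 7310)/(-57388) = 7322*(-1/57388) = -3661/28694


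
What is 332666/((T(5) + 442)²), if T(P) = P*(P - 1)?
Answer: 166333/106722 ≈ 1.5586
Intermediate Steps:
T(P) = P*(-1 + P)
332666/((T(5) + 442)²) = 332666/((5*(-1 + 5) + 442)²) = 332666/((5*4 + 442)²) = 332666/((20 + 442)²) = 332666/(462²) = 332666/213444 = 332666*(1/213444) = 166333/106722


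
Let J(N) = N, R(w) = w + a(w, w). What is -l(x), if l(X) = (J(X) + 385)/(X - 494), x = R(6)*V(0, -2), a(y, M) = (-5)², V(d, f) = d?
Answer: 385/494 ≈ 0.77935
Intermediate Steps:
a(y, M) = 25
R(w) = 25 + w (R(w) = w + 25 = 25 + w)
x = 0 (x = (25 + 6)*0 = 31*0 = 0)
l(X) = (385 + X)/(-494 + X) (l(X) = (X + 385)/(X - 494) = (385 + X)/(-494 + X))
-l(x) = -(385 + 0)/(-494 + 0) = -385/(-494) = -(-1)*385/494 = -1*(-385/494) = 385/494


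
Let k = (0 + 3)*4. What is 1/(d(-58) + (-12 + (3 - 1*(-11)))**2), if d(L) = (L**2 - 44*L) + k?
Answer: 1/5932 ≈ 0.00016858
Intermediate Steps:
k = 12 (k = 3*4 = 12)
d(L) = 12 + L**2 - 44*L (d(L) = (L**2 - 44*L) + 12 = 12 + L**2 - 44*L)
1/(d(-58) + (-12 + (3 - 1*(-11)))**2) = 1/((12 + (-58)**2 - 44*(-58)) + (-12 + (3 - 1*(-11)))**2) = 1/((12 + 3364 + 2552) + (-12 + (3 + 11))**2) = 1/(5928 + (-12 + 14)**2) = 1/(5928 + 2**2) = 1/(5928 + 4) = 1/5932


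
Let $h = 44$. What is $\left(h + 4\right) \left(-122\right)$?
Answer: $-5856$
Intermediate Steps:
$\left(h + 4\right) \left(-122\right) = \left(44 + 4\right) \left(-122\right) = 48 \left(-122\right) = -5856$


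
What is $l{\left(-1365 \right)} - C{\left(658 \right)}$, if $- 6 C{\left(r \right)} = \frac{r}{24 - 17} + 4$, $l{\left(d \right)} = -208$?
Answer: $- \frac{575}{3} \approx -191.67$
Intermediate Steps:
$C{\left(r \right)} = - \frac{2}{3} - \frac{r}{42}$ ($C{\left(r \right)} = - \frac{\frac{r}{24 - 17} + 4}{6} = - \frac{\frac{r}{7} + 4}{6} = - \frac{4 + \frac{r}{7}}{6} = - \frac{2}{3} - \frac{r}{42}$)
$l{\left(-1365 \right)} - C{\left(658 \right)} = -208 - \left(- \frac{2}{3} - \frac{47}{3}\right) = -208 - - \frac{49}{3} = -208 + \frac{49}{3} = - \frac{575}{3}$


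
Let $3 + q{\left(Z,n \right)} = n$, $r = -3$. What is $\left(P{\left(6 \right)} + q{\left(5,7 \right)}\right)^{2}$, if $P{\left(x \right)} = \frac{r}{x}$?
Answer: $\frac{49}{4} \approx 12.25$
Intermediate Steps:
$q{\left(Z,n \right)} = -3 + n$
$P{\left(x \right)} = - \frac{3}{x}$
$\left(P{\left(6 \right)} + q{\left(5,7 \right)}\right)^{2} = \left(- \frac{3}{6} + \left(-3 + 7\right)\right)^{2} = \left(\left(-3\right) \frac{1}{6} + 4\right)^{2} = \left(- \frac{1}{2} + 4\right)^{2} = \left(\frac{7}{2}\right)^{2} = \frac{49}{4}$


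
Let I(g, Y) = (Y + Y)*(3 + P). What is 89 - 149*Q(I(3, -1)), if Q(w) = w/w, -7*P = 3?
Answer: -60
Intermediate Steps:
P = -3/7 (P = -⅐*3 = -3/7 ≈ -0.42857)
I(g, Y) = 36*Y/7 (I(g, Y) = (Y + Y)*(3 - 3/7) = (2*Y)*(18/7) = 36*Y/7)
Q(w) = 1
89 - 149*Q(I(3, -1)) = 89 - 149*1 = 89 - 149 = -60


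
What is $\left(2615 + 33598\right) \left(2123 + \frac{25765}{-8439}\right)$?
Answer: $\frac{215952990472}{2813} \approx 7.677 \cdot 10^{7}$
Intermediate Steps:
$\left(2615 + 33598\right) \left(2123 + \frac{25765}{-8439}\right) = 36213 \left(2123 + 25765 \left(- \frac{1}{8439}\right)\right) = 36213 \left(2123 - \frac{25765}{8439}\right) = 36213 \cdot \frac{17890232}{8439} = \frac{215952990472}{2813}$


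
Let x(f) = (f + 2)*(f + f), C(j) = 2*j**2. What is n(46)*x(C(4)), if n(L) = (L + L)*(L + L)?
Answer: 18417664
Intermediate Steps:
n(L) = 4*L**2 (n(L) = (2*L)*(2*L) = 4*L**2)
x(f) = 2*f*(2 + f) (x(f) = (2 + f)*(2*f) = 2*f*(2 + f))
n(46)*x(C(4)) = (4*46**2)*(2*(2*4**2)*(2 + 2*4**2)) = (4*2116)*(2*(2*16)*(2 + 2*16)) = 8464*(2*32*(2 + 32)) = 8464*(2*32*34) = 8464*2176 = 18417664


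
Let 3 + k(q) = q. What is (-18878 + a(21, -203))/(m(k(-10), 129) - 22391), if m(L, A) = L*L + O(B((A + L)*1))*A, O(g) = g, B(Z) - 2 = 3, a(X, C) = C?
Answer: 19081/21577 ≈ 0.88432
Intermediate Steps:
B(Z) = 5 (B(Z) = 2 + 3 = 5)
k(q) = -3 + q
m(L, A) = L² + 5*A (m(L, A) = L*L + 5*A = L² + 5*A)
(-18878 + a(21, -203))/(m(k(-10), 129) - 22391) = (-18878 - 203)/(((-3 - 10)² + 5*129) - 22391) = -19081/(((-13)² + 645) - 22391) = -19081/((169 + 645) - 22391) = -19081/(814 - 22391) = -19081/(-21577) = -19081*(-1/21577) = 19081/21577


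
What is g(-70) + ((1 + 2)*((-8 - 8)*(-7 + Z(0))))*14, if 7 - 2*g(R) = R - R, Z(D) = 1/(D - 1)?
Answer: 10759/2 ≈ 5379.5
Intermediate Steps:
Z(D) = 1/(-1 + D)
g(R) = 7/2 (g(R) = 7/2 - (R - R)/2 = 7/2 - 1/2*0 = 7/2 + 0 = 7/2)
g(-70) + ((1 + 2)*((-8 - 8)*(-7 + Z(0))))*14 = 7/2 + ((1 + 2)*((-8 - 8)*(-7 + 1/(-1 + 0))))*14 = 7/2 + (3*(-16*(-7 + 1/(-1))))*14 = 7/2 + (3*(-16*(-7 - 1)))*14 = 7/2 + (3*(-16*(-8)))*14 = 7/2 + (3*128)*14 = 7/2 + 384*14 = 7/2 + 5376 = 10759/2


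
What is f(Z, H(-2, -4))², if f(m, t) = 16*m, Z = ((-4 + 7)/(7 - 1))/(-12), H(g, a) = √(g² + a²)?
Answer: 4/9 ≈ 0.44444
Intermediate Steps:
H(g, a) = √(a² + g²)
Z = -1/24 (Z = (3/6)*(-1/12) = (3*(⅙))*(-1/12) = (½)*(-1/12) = -1/24 ≈ -0.041667)
f(Z, H(-2, -4))² = (16*(-1/24))² = (-⅔)² = 4/9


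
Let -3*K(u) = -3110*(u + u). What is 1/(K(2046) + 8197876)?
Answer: 1/12439916 ≈ 8.0386e-8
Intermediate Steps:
K(u) = 6220*u/3 (K(u) = -(-3110)*(u + u)/3 = -(-3110)*2*u/3 = -(-6220)*u/3 = 6220*u/3)
1/(K(2046) + 8197876) = 1/((6220/3)*2046 + 8197876) = 1/(4242040 + 8197876) = 1/12439916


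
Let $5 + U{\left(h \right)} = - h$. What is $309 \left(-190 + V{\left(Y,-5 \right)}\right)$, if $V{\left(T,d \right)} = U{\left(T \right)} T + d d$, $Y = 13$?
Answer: $-123291$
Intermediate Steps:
$U{\left(h \right)} = -5 - h$
$V{\left(T,d \right)} = d^{2} + T \left(-5 - T\right)$ ($V{\left(T,d \right)} = \left(-5 - T\right) T + d d = T \left(-5 - T\right) + d^{2} = d^{2} + T \left(-5 - T\right)$)
$309 \left(-190 + V{\left(Y,-5 \right)}\right) = 309 \left(-190 + \left(\left(-5\right)^{2} - 13 \left(5 + 13\right)\right)\right) = 309 \left(-190 + \left(25 - 13 \cdot 18\right)\right) = 309 \left(-190 + \left(25 - 234\right)\right) = 309 \left(-190 - 209\right) = 309 \left(-399\right) = -123291$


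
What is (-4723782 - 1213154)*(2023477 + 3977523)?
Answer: -35627552936000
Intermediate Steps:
(-4723782 - 1213154)*(2023477 + 3977523) = -5936936*6001000 = -35627552936000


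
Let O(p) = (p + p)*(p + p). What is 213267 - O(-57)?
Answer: 200271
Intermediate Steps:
O(p) = 4*p² (O(p) = (2*p)*(2*p) = 4*p²)
213267 - O(-57) = 213267 - 4*(-57)² = 213267 - 4*3249 = 213267 - 1*12996 = 213267 - 12996 = 200271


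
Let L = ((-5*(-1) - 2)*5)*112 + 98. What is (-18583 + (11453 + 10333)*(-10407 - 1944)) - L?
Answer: -269099247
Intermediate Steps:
L = 1778 (L = ((5 - 2)*5)*112 + 98 = (3*5)*112 + 98 = 15*112 + 98 = 1680 + 98 = 1778)
(-18583 + (11453 + 10333)*(-10407 - 1944)) - L = (-18583 + (11453 + 10333)*(-10407 - 1944)) - 1*1778 = (-18583 + 21786*(-12351)) - 1778 = (-18583 - 269078886) - 1778 = -269097469 - 1778 = -269099247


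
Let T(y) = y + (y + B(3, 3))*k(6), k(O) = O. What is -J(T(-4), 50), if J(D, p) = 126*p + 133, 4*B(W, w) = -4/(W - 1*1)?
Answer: -6433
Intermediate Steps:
B(W, w) = -1/(-1 + W) (B(W, w) = (-4/(W - 1*1))/4 = (-4/(W - 1))/4 = (-4/(-1 + W))/4 = -1/(-1 + W))
T(y) = -3 + 7*y (T(y) = y + (y - 1/(-1 + 3))*6 = y + (y - 1/2)*6 = y + (y - 1*½)*6 = y + (y - ½)*6 = y + (-½ + y)*6 = y + (-3 + 6*y) = -3 + 7*y)
J(D, p) = 133 + 126*p
-J(T(-4), 50) = -(133 + 126*50) = -(133 + 6300) = -1*6433 = -6433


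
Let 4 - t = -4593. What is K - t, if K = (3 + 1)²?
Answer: -4581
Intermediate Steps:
K = 16 (K = 4² = 16)
t = 4597 (t = 4 - 1*(-4593) = 4 + 4593 = 4597)
K - t = 16 - 1*4597 = 16 - 4597 = -4581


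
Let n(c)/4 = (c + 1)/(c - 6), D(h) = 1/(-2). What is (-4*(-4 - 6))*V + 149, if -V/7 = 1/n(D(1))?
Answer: 1059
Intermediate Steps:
D(h) = -½
n(c) = 4*(1 + c)/(-6 + c) (n(c) = 4*((c + 1)/(c - 6)) = 4*((1 + c)/(-6 + c)) = 4*(1 + c)/(-6 + c))
V = 91/4 (V = -7*(-6 - ½)/(4*(1 - ½)) = -7/(4*(½)/(-13/2)) = -7/(4*(-2/13)*(½)) = -7/(-4/13) = -7*(-13/4) = 91/4 ≈ 22.750)
(-4*(-4 - 6))*V + 149 = -4*(-4 - 6)*(91/4) + 149 = -4*(-10)*(91/4) + 149 = 40*(91/4) + 149 = 910 + 149 = 1059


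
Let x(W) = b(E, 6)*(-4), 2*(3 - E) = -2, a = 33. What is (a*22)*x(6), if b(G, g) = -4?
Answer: 11616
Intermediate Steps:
E = 4 (E = 3 - ½*(-2) = 3 + 1 = 4)
x(W) = 16 (x(W) = -4*(-4) = 16)
(a*22)*x(6) = (33*22)*16 = 726*16 = 11616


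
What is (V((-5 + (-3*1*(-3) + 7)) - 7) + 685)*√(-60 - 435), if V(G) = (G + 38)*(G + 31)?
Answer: 6465*I*√55 ≈ 47946.0*I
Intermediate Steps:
V(G) = (31 + G)*(38 + G) (V(G) = (38 + G)*(31 + G) = (31 + G)*(38 + G))
(V((-5 + (-3*1*(-3) + 7)) - 7) + 685)*√(-60 - 435) = ((1178 + ((-5 + (-3*1*(-3) + 7)) - 7)² + 69*((-5 + (-3*1*(-3) + 7)) - 7)) + 685)*√(-60 - 435) = ((1178 + ((-5 + (-3*(-3) + 7)) - 7)² + 69*((-5 + (-3*(-3) + 7)) - 7)) + 685)*√(-495) = ((1178 + ((-5 + (9 + 7)) - 7)² + 69*((-5 + (9 + 7)) - 7)) + 685)*(3*I*√55) = ((1178 + ((-5 + 16) - 7)² + 69*((-5 + 16) - 7)) + 685)*(3*I*√55) = ((1178 + (11 - 7)² + 69*(11 - 7)) + 685)*(3*I*√55) = ((1178 + 4² + 69*4) + 685)*(3*I*√55) = ((1178 + 16 + 276) + 685)*(3*I*√55) = (1470 + 685)*(3*I*√55) = 2155*(3*I*√55) = 6465*I*√55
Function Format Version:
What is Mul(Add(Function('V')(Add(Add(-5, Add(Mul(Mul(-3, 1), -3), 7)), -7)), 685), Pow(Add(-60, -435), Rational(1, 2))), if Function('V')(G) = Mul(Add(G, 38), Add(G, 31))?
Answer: Mul(6465, I, Pow(55, Rational(1, 2))) ≈ Mul(47946., I)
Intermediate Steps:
Function('V')(G) = Mul(Add(31, G), Add(38, G)) (Function('V')(G) = Mul(Add(38, G), Add(31, G)) = Mul(Add(31, G), Add(38, G)))
Mul(Add(Function('V')(Add(Add(-5, Add(Mul(Mul(-3, 1), -3), 7)), -7)), 685), Pow(Add(-60, -435), Rational(1, 2))) = Mul(Add(Add(1178, Pow(Add(Add(-5, Add(Mul(Mul(-3, 1), -3), 7)), -7), 2), Mul(69, Add(Add(-5, Add(Mul(Mul(-3, 1), -3), 7)), -7))), 685), Pow(Add(-60, -435), Rational(1, 2))) = Mul(Add(Add(1178, Pow(Add(Add(-5, Add(Mul(-3, -3), 7)), -7), 2), Mul(69, Add(Add(-5, Add(Mul(-3, -3), 7)), -7))), 685), Pow(-495, Rational(1, 2))) = Mul(Add(Add(1178, Pow(Add(Add(-5, Add(9, 7)), -7), 2), Mul(69, Add(Add(-5, Add(9, 7)), -7))), 685), Mul(3, I, Pow(55, Rational(1, 2)))) = Mul(Add(Add(1178, Pow(Add(Add(-5, 16), -7), 2), Mul(69, Add(Add(-5, 16), -7))), 685), Mul(3, I, Pow(55, Rational(1, 2)))) = Mul(Add(Add(1178, Pow(Add(11, -7), 2), Mul(69, Add(11, -7))), 685), Mul(3, I, Pow(55, Rational(1, 2)))) = Mul(Add(Add(1178, Pow(4, 2), Mul(69, 4)), 685), Mul(3, I, Pow(55, Rational(1, 2)))) = Mul(Add(Add(1178, 16, 276), 685), Mul(3, I, Pow(55, Rational(1, 2)))) = Mul(Add(1470, 685), Mul(3, I, Pow(55, Rational(1, 2)))) = Mul(2155, Mul(3, I, Pow(55, Rational(1, 2)))) = Mul(6465, I, Pow(55, Rational(1, 2)))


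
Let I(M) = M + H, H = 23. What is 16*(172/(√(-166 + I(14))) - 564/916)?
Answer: -2256/229 - 64*I*√129/3 ≈ -9.8515 - 242.3*I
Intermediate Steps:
I(M) = 23 + M (I(M) = M + 23 = 23 + M)
16*(172/(√(-166 + I(14))) - 564/916) = 16*(172/(√(-166 + (23 + 14))) - 564/916) = 16*(172/(√(-166 + 37)) - 564*1/916) = 16*(172/(√(-129)) - 141/229) = 16*(172/((I*√129)) - 141/229) = 16*(172*(-I*√129/129) - 141/229) = 16*(-4*I*√129/3 - 141/229) = 16*(-141/229 - 4*I*√129/3) = -2256/229 - 64*I*√129/3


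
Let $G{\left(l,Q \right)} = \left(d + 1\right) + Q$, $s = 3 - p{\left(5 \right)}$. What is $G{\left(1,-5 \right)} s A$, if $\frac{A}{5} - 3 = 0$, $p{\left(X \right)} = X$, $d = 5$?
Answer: $-30$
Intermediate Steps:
$A = 15$ ($A = 15 + 5 \cdot 0 = 15 + 0 = 15$)
$s = -2$ ($s = 3 - 5 = -2$)
$G{\left(l,Q \right)} = 6 + Q$ ($G{\left(l,Q \right)} = \left(5 + 1\right) + Q = 6 + Q$)
$G{\left(1,-5 \right)} s A = \left(6 - 5\right) \left(-2\right) 15 = 1 \left(-2\right) 15 = \left(-2\right) 15 = -30$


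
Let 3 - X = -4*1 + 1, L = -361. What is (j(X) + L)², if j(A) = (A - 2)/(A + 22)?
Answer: 6380676/49 ≈ 1.3022e+5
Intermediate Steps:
X = 6 (X = 3 - (-4*1 + 1) = 3 - (-4 + 1) = 3 - 1*(-3) = 3 + 3 = 6)
j(A) = (-2 + A)/(22 + A)
(j(X) + L)² = ((-2 + 6)/(22 + 6) - 361)² = (4/28 - 361)² = ((1/28)*4 - 361)² = (⅐ - 361)² = (-2526/7)² = 6380676/49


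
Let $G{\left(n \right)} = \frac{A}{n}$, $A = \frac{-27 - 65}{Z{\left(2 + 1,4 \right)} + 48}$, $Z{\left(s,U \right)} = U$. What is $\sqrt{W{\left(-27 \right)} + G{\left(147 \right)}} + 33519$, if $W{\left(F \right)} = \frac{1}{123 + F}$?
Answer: $33519 + \frac{i \sqrt{858}}{728} \approx 33519.0 + 0.040236 i$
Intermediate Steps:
$A = - \frac{23}{13}$ ($A = \frac{-27 - 65}{4 + 48} = - \frac{92}{52} = \left(-92\right) \frac{1}{52} = - \frac{23}{13} \approx -1.7692$)
$G{\left(n \right)} = - \frac{23}{13 n}$
$\sqrt{W{\left(-27 \right)} + G{\left(147 \right)}} + 33519 = \sqrt{\frac{1}{123 - 27} - \frac{23}{13 \cdot 147}} + 33519 = \sqrt{\frac{1}{96} - \frac{23}{1911}} + 33519 = \sqrt{- \frac{33}{20384}} + 33519 = \frac{i \sqrt{858}}{728} + 33519 = 33519 + \frac{i \sqrt{858}}{728}$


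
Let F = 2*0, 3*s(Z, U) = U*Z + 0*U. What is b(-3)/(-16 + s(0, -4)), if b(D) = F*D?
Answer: 0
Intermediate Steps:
s(Z, U) = U*Z/3 (s(Z, U) = (U*Z + 0*U)/3 = (U*Z + 0)/3 = (U*Z)/3 = U*Z/3)
F = 0
b(D) = 0 (b(D) = 0*D = 0)
b(-3)/(-16 + s(0, -4)) = 0/(-16 + (⅓)*(-4)*0) = 0/(-16 + 0) = 0/(-16) = 0*(-1/16) = 0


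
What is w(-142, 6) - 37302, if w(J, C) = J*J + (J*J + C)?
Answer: 3032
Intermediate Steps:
w(J, C) = C + 2*J² (w(J, C) = J² + (J² + C) = J² + (C + J²) = C + 2*J²)
w(-142, 6) - 37302 = (6 + 2*(-142)²) - 37302 = (6 + 2*20164) - 37302 = (6 + 40328) - 37302 = 40334 - 37302 = 3032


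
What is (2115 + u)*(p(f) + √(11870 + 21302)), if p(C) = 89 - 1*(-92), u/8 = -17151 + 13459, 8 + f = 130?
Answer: -4963201 - 54842*√8293 ≈ -9.9574e+6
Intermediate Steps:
f = 122 (f = -8 + 130 = 122)
u = -29536 (u = 8*(-17151 + 13459) = 8*(-3692) = -29536)
p(C) = 181 (p(C) = 89 + 92 = 181)
(2115 + u)*(p(f) + √(11870 + 21302)) = (2115 - 29536)*(181 + √(11870 + 21302)) = -27421*(181 + √33172) = -27421*(181 + 2*√8293) = -4963201 - 54842*√8293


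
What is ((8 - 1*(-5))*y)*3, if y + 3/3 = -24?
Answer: -975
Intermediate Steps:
y = -25 (y = -1 - 24 = -25)
((8 - 1*(-5))*y)*3 = ((8 - 1*(-5))*(-25))*3 = ((8 + 5)*(-25))*3 = (13*(-25))*3 = -325*3 = -975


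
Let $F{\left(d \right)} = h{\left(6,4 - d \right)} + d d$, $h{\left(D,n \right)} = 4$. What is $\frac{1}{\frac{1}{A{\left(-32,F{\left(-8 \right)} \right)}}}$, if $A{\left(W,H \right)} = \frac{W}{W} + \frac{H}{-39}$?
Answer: $- \frac{29}{39} \approx -0.74359$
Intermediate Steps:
$F{\left(d \right)} = 4 + d^{2}$ ($F{\left(d \right)} = 4 + d d = 4 + d^{2}$)
$A{\left(W,H \right)} = 1 - \frac{H}{39}$ ($A{\left(W,H \right)} = 1 + H \left(- \frac{1}{39}\right) = 1 - \frac{H}{39}$)
$\frac{1}{\frac{1}{A{\left(-32,F{\left(-8 \right)} \right)}}} = \frac{1}{\frac{1}{1 - \frac{4 + \left(-8\right)^{2}}{39}}} = \frac{1}{\frac{1}{1 - \frac{4 + 64}{39}}} = \frac{1}{\frac{1}{1 - \frac{68}{39}}} = \frac{1}{\frac{1}{- \frac{29}{39}}} = \frac{1}{- \frac{39}{29}} = - \frac{29}{39}$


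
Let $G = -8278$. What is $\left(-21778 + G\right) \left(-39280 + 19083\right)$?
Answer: $607041032$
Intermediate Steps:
$\left(-21778 + G\right) \left(-39280 + 19083\right) = \left(-21778 - 8278\right) \left(-39280 + 19083\right) = \left(-30056\right) \left(-20197\right) = 607041032$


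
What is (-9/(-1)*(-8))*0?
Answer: 0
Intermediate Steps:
(-9/(-1)*(-8))*0 = (-9*(-1)*(-8))*0 = (9*(-8))*0 = -72*0 = 0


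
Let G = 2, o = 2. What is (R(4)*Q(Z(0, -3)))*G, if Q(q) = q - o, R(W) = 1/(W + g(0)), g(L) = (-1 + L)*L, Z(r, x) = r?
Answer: -1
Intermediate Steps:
g(L) = L*(-1 + L)
R(W) = 1/W (R(W) = 1/(W + 0*(-1 + 0)) = 1/(W + 0*(-1)) = 1/(W + 0) = 1/W)
Q(q) = -2 + q (Q(q) = q - 1*2 = q - 2 = -2 + q)
(R(4)*Q(Z(0, -3)))*G = ((-2 + 0)/4)*2 = ((1/4)*(-2))*2 = -1/2*2 = -1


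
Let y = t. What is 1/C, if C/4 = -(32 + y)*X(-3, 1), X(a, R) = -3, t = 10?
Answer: 1/504 ≈ 0.0019841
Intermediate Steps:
y = 10
C = 504 (C = 4*(-(32 + 10)*(-3)) = 4*(-42*(-3)) = 4*(-1*(-126)) = 4*126 = 504)
1/C = 1/504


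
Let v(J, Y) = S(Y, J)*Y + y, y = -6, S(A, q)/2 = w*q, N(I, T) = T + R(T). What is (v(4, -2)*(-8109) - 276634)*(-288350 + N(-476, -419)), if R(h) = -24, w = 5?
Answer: -121506766820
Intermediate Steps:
N(I, T) = -24 + T (N(I, T) = T - 24 = -24 + T)
S(A, q) = 10*q (S(A, q) = 2*(5*q) = 10*q)
v(J, Y) = -6 + 10*J*Y (v(J, Y) = (10*J)*Y - 6 = 10*J*Y - 6 = -6 + 10*J*Y)
(v(4, -2)*(-8109) - 276634)*(-288350 + N(-476, -419)) = ((-6 + 10*4*(-2))*(-8109) - 276634)*(-288350 + (-24 - 419)) = ((-6 - 80)*(-8109) - 276634)*(-288350 - 443) = (-86*(-8109) - 276634)*(-288793) = (697374 - 276634)*(-288793) = 420740*(-288793) = -121506766820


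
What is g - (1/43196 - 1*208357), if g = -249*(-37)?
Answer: 9398153719/43196 ≈ 2.1757e+5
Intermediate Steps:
g = 9213
g - (1/43196 - 1*208357) = 9213 - (1/43196 - 1*208357) = 9213 - (1/43196 - 208357) = 9213 - 1*(-9000188971/43196) = 9213 + 9000188971/43196 = 9398153719/43196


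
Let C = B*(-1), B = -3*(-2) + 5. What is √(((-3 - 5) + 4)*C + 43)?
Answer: √87 ≈ 9.3274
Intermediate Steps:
B = 11 (B = 6 + 5 = 11)
C = -11 (C = 11*(-1) = -11)
√(((-3 - 5) + 4)*C + 43) = √(((-3 - 5) + 4)*(-11) + 43) = √((-8 + 4)*(-11) + 43) = √(-4*(-11) + 43) = √(44 + 43) = √87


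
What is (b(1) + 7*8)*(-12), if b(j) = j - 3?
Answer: -648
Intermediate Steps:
b(j) = -3 + j
(b(1) + 7*8)*(-12) = ((-3 + 1) + 7*8)*(-12) = (-2 + 56)*(-12) = 54*(-12) = -648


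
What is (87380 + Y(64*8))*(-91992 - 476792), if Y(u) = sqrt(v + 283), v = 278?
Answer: -49700345920 - 568784*sqrt(561) ≈ -4.9714e+10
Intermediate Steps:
Y(u) = sqrt(561) (Y(u) = sqrt(278 + 283) = sqrt(561))
(87380 + Y(64*8))*(-91992 - 476792) = (87380 + sqrt(561))*(-91992 - 476792) = (87380 + sqrt(561))*(-568784) = -49700345920 - 568784*sqrt(561)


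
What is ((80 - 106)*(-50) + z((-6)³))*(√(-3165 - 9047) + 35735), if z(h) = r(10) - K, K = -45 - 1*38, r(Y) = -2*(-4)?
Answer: 49707385 + 2782*I*√3053 ≈ 4.9707e+7 + 1.5372e+5*I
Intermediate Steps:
r(Y) = 8
K = -83 (K = -45 - 38 = -83)
z(h) = 91 (z(h) = 8 - 1*(-83) = 8 + 83 = 91)
((80 - 106)*(-50) + z((-6)³))*(√(-3165 - 9047) + 35735) = ((80 - 106)*(-50) + 91)*(√(-3165 - 9047) + 35735) = (-26*(-50) + 91)*(√(-12212) + 35735) = (1300 + 91)*(2*I*√3053 + 35735) = 1391*(35735 + 2*I*√3053) = 49707385 + 2782*I*√3053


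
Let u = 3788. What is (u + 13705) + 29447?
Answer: 46940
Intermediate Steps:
(u + 13705) + 29447 = (3788 + 13705) + 29447 = 17493 + 29447 = 46940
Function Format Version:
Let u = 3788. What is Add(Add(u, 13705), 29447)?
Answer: 46940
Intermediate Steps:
Add(Add(u, 13705), 29447) = Add(Add(3788, 13705), 29447) = Add(17493, 29447) = 46940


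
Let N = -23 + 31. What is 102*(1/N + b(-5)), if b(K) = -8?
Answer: -3213/4 ≈ -803.25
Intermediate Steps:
N = 8
102*(1/N + b(-5)) = 102*(1/8 - 8) = 102*(⅛ - 8) = 102*(-63/8) = -3213/4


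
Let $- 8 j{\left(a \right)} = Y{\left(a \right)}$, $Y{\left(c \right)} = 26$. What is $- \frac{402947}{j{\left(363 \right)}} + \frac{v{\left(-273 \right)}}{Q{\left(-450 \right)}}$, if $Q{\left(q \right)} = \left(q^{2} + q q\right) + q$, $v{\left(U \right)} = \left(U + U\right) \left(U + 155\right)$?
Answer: $\frac{108674945494}{876525} \approx 1.2398 \cdot 10^{5}$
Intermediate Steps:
$v{\left(U \right)} = 2 U \left(155 + U\right)$
$j{\left(a \right)} = - \frac{13}{4}$ ($j{\left(a \right)} = \left(- \frac{1}{8}\right) 26 = - \frac{13}{4}$)
$Q{\left(q \right)} = q + 2 q^{2}$ ($Q{\left(q \right)} = \left(q^{2} + q^{2}\right) + q = 2 q^{2} + q = q + 2 q^{2}$)
$- \frac{402947}{j{\left(363 \right)}} + \frac{v{\left(-273 \right)}}{Q{\left(-450 \right)}} = - \frac{402947}{- \frac{13}{4}} + \frac{2 \left(-273\right) \left(155 - 273\right)}{\left(-450\right) \left(1 + 2 \left(-450\right)\right)} = \left(-402947\right) \left(- \frac{4}{13}\right) + \frac{2 \left(-273\right) \left(-118\right)}{\left(-450\right) \left(1 - 900\right)} = \frac{1611788}{13} + \frac{64428}{\left(-450\right) \left(-899\right)} = \frac{1611788}{13} + \frac{64428}{404550} = \frac{1611788}{13} + 64428 \cdot \frac{1}{404550} = \frac{1611788}{13} + \frac{10738}{67425} = \frac{108674945494}{876525}$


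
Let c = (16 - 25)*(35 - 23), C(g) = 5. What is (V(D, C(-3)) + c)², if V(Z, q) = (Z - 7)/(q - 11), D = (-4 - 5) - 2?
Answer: 11025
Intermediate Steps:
D = -11 (D = -9 - 2 = -11)
V(Z, q) = (-7 + Z)/(-11 + q)
c = -108 (c = -9*12 = -108)
(V(D, C(-3)) + c)² = ((-7 - 11)/(-11 + 5) - 108)² = (-18/(-6) - 108)² = (-⅙*(-18) - 108)² = (3 - 108)² = (-105)² = 11025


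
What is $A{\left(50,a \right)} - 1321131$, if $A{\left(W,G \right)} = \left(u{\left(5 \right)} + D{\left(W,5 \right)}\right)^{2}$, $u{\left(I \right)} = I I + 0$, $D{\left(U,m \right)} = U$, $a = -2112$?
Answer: $-1315506$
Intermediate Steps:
$u{\left(I \right)} = I^{2}$ ($u{\left(I \right)} = I^{2} + 0 = I^{2}$)
$A{\left(W,G \right)} = \left(25 + W\right)^{2}$ ($A{\left(W,G \right)} = \left(5^{2} + W\right)^{2} = \left(25 + W\right)^{2}$)
$A{\left(50,a \right)} - 1321131 = \left(25 + 50\right)^{2} - 1321131 = 75^{2} - 1321131 = 5625 - 1321131 = -1315506$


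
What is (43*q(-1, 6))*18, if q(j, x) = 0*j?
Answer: 0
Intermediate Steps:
q(j, x) = 0
(43*q(-1, 6))*18 = (43*0)*18 = 0*18 = 0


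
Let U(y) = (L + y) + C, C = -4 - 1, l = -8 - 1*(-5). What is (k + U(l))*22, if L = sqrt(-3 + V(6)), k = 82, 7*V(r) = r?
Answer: 1628 + 22*I*sqrt(105)/7 ≈ 1628.0 + 32.205*I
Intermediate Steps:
V(r) = r/7
l = -3 (l = -8 + 5 = -3)
L = I*sqrt(105)/7 (L = sqrt(-3 + (1/7)*6) = sqrt(-3 + 6/7) = sqrt(-15/7) = I*sqrt(105)/7 ≈ 1.4639*I)
C = -5
U(y) = -5 + y + I*sqrt(105)/7 (U(y) = (I*sqrt(105)/7 + y) - 5 = (y + I*sqrt(105)/7) - 5 = -5 + y + I*sqrt(105)/7)
(k + U(l))*22 = (82 + (-5 - 3 + I*sqrt(105)/7))*22 = (82 + (-8 + I*sqrt(105)/7))*22 = (74 + I*sqrt(105)/7)*22 = 1628 + 22*I*sqrt(105)/7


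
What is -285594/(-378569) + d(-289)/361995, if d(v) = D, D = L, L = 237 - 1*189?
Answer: 34467257114/45680028385 ≈ 0.75454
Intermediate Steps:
L = 48 (L = 237 - 189 = 48)
D = 48
d(v) = 48
-285594/(-378569) + d(-289)/361995 = -285594/(-378569) + 48/361995 = -285594*(-1/378569) + 48*(1/361995) = 285594/378569 + 16/120665 = 34467257114/45680028385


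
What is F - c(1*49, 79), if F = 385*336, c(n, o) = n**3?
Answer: 11711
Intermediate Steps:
F = 129360
F - c(1*49, 79) = 129360 - (1*49)**3 = 129360 - 1*49**3 = 129360 - 1*117649 = 129360 - 117649 = 11711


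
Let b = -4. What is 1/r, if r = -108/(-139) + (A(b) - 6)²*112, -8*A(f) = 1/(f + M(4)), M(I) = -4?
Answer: 35584/142756045 ≈ 0.00024926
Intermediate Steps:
A(f) = -1/(8*(-4 + f)) (A(f) = -1/(8*(f - 4)) = -1/(8*(-4 + f)))
r = 142756045/35584 (r = -108/(-139) + (-1/(-32 + 8*(-4)) - 6)²*112 = -108*(-1/139) + (-1/(-32 - 32) - 6)²*112 = 108/139 + (-1/(-64) - 6)²*112 = 108/139 + (-1*(-1/64) - 6)²*112 = 108/139 + (1/64 - 6)²*112 = 108/139 + (-383/64)²*112 = 108/139 + (146689/4096)*112 = 108/139 + 1026823/256 = 142756045/35584 ≈ 4011.8)
1/r = 1/(142756045/35584) = 35584/142756045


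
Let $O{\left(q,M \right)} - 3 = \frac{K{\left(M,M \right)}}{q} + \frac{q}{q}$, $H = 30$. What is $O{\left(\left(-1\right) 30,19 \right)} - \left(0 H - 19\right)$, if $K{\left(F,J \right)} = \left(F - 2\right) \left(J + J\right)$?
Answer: $\frac{22}{15} \approx 1.4667$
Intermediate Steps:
$K{\left(F,J \right)} = 2 J \left(-2 + F\right)$ ($K{\left(F,J \right)} = \left(-2 + F\right) 2 J = 2 J \left(-2 + F\right)$)
$O{\left(q,M \right)} = 4 + \frac{2 M \left(-2 + M\right)}{q}$ ($O{\left(q,M \right)} = 3 + \left(\frac{2 M \left(-2 + M\right)}{q} + \frac{q}{q}\right) = 3 + \left(\frac{2 M \left(-2 + M\right)}{q} + 1\right) = 3 + \left(1 + \frac{2 M \left(-2 + M\right)}{q}\right) = 4 + \frac{2 M \left(-2 + M\right)}{q}$)
$O{\left(\left(-1\right) 30,19 \right)} - \left(0 H - 19\right) = \frac{2 \left(2 \left(\left(-1\right) 30\right) + 19 \left(-2 + 19\right)\right)}{\left(-1\right) 30} - \left(0 \cdot 30 - 19\right) = \frac{2 \left(2 \left(-30\right) + 19 \cdot 17\right)}{-30} - \left(0 - 19\right) = 2 \left(- \frac{1}{30}\right) \left(-60 + 323\right) - -19 = 2 \left(- \frac{1}{30}\right) 263 + 19 = - \frac{263}{15} + 19 = \frac{22}{15}$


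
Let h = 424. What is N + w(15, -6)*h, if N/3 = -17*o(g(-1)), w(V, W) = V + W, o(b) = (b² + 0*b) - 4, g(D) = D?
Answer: 3969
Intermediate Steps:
o(b) = -4 + b² (o(b) = (b² + 0) - 4 = b² - 4 = -4 + b²)
N = 153 (N = 3*(-17*(-4 + (-1)²)) = 3*(-17*(-4 + 1)) = 3*(-17*(-3)) = 3*51 = 153)
N + w(15, -6)*h = 153 + (15 - 6)*424 = 153 + 9*424 = 153 + 3816 = 3969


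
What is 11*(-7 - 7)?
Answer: -154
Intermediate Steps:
11*(-7 - 7) = 11*(-14) = -154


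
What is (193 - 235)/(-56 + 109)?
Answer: -42/53 ≈ -0.79245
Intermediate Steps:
(193 - 235)/(-56 + 109) = -42/53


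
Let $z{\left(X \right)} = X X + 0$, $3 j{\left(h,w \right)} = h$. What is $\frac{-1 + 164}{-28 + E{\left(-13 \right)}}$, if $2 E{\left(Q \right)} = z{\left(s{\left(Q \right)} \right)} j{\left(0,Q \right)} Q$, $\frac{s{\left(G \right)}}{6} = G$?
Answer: $- \frac{163}{28} \approx -5.8214$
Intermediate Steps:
$j{\left(h,w \right)} = \frac{h}{3}$
$s{\left(G \right)} = 6 G$
$z{\left(X \right)} = X^{2}$ ($z{\left(X \right)} = X^{2} + 0 = X^{2}$)
$E{\left(Q \right)} = 0$ ($E{\left(Q \right)} = \frac{\left(6 Q\right)^{2} \cdot \frac{1}{3} \cdot 0 Q}{2} = \frac{36 Q^{2} \cdot 0 Q}{2} = \frac{0 Q}{2} = \frac{1}{2} \cdot 0 = 0$)
$\frac{-1 + 164}{-28 + E{\left(-13 \right)}} = \frac{-1 + 164}{-28 + 0} = \frac{163}{-28} = 163 \left(- \frac{1}{28}\right) = - \frac{163}{28}$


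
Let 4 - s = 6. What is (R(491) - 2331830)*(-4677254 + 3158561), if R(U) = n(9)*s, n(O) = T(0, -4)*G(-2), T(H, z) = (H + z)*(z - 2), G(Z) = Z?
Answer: 3541188103662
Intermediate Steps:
s = -2 (s = 4 - 1*6 = 4 - 6 = -2)
T(H, z) = (-2 + z)*(H + z) (T(H, z) = (H + z)*(-2 + z) = (-2 + z)*(H + z))
n(O) = -48 (n(O) = ((-4)**2 - 2*0 - 2*(-4) + 0*(-4))*(-2) = (16 + 0 + 8 + 0)*(-2) = 24*(-2) = -48)
R(U) = 96 (R(U) = -48*(-2) = 96)
(R(491) - 2331830)*(-4677254 + 3158561) = (96 - 2331830)*(-4677254 + 3158561) = -2331734*(-1518693) = 3541188103662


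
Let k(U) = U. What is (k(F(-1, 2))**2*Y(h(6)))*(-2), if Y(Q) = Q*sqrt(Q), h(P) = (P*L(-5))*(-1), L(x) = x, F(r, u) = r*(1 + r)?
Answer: 0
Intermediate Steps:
h(P) = 5*P (h(P) = (P*(-5))*(-1) = -5*P*(-1) = 5*P)
Y(Q) = Q**(3/2)
(k(F(-1, 2))**2*Y(h(6)))*(-2) = ((-(1 - 1))**2*(5*6)**(3/2))*(-2) = ((-1*0)**2*30**(3/2))*(-2) = (0**2*(30*sqrt(30)))*(-2) = (0*(30*sqrt(30)))*(-2) = 0*(-2) = 0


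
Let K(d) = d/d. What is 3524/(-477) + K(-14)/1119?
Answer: -1314293/177921 ≈ -7.3869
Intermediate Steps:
K(d) = 1
3524/(-477) + K(-14)/1119 = 3524/(-477) + 1/1119 = 3524*(-1/477) + 1*(1/1119) = -3524/477 + 1/1119 = -1314293/177921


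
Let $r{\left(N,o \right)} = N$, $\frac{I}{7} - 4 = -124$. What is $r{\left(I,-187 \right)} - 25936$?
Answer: $-26776$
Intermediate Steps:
$I = -840$ ($I = 28 + 7 \left(-124\right) = 28 - 868 = -840$)
$r{\left(I,-187 \right)} - 25936 = -840 - 25936 = -26776$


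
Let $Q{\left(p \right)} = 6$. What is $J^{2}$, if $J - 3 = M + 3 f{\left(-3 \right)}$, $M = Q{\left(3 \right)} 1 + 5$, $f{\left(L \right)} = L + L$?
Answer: $16$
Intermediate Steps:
$f{\left(L \right)} = 2 L$
$M = 11$ ($M = 6 \cdot 1 + 5 = 6 + 5 = 11$)
$J = -4$ ($J = 3 + \left(11 + 3 \cdot 2 \left(-3\right)\right) = 3 + \left(11 + 3 \left(-6\right)\right) = 3 + \left(11 - 18\right) = 3 - 7 = -4$)
$J^{2} = \left(-4\right)^{2} = 16$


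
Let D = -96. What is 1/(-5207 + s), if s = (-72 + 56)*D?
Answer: -1/3671 ≈ -0.00027241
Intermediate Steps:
s = 1536 (s = (-72 + 56)*(-96) = -16*(-96) = 1536)
1/(-5207 + s) = 1/(-5207 + 1536) = 1/(-3671) = -1/3671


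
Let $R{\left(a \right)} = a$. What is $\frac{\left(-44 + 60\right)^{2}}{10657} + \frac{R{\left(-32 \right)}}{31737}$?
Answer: $\frac{7783648}{338221209} \approx 0.023013$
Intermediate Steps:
$\frac{\left(-44 + 60\right)^{2}}{10657} + \frac{R{\left(-32 \right)}}{31737} = \frac{\left(-44 + 60\right)^{2}}{10657} - \frac{32}{31737} = 16^{2} \cdot \frac{1}{10657} - \frac{32}{31737} = 256 \cdot \frac{1}{10657} - \frac{32}{31737} = \frac{256}{10657} - \frac{32}{31737} = \frac{7783648}{338221209}$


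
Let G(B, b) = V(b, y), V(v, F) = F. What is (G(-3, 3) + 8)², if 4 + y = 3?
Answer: 49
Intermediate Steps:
y = -1 (y = -4 + 3 = -1)
G(B, b) = -1
(G(-3, 3) + 8)² = (-1 + 8)² = 7² = 49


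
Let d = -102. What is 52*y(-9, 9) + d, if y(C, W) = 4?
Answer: 106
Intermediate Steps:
52*y(-9, 9) + d = 52*4 - 102 = 208 - 102 = 106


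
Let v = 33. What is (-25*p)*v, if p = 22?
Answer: -18150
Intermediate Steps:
(-25*p)*v = -25*22*33 = -550*33 = -18150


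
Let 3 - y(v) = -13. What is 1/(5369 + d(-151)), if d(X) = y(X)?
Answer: 1/5385 ≈ 0.00018570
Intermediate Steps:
y(v) = 16 (y(v) = 3 - 1*(-13) = 3 + 13 = 16)
d(X) = 16
1/(5369 + d(-151)) = 1/(5369 + 16) = 1/5385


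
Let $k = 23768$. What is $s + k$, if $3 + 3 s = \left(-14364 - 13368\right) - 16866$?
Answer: $8901$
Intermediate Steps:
$s = -14867$ ($s = -1 + \frac{\left(-14364 - 13368\right) - 16866}{3} = -1 + \frac{-27732 - 16866}{3} = -1 + \frac{1}{3} \left(-44598\right) = -1 - 14866 = -14867$)
$s + k = -14867 + 23768 = 8901$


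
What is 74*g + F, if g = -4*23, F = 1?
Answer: -6807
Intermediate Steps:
g = -92
74*g + F = 74*(-92) + 1 = -6808 + 1 = -6807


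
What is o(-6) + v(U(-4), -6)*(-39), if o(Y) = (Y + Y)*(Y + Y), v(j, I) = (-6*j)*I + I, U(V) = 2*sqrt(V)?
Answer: 378 - 5616*I ≈ 378.0 - 5616.0*I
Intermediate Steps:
v(j, I) = I - 6*I*j (v(j, I) = -6*I*j + I = I - 6*I*j)
o(Y) = 4*Y**2 (o(Y) = (2*Y)*(2*Y) = 4*Y**2)
o(-6) + v(U(-4), -6)*(-39) = 4*(-6)**2 - 6*(1 - 12*sqrt(-4))*(-39) = 4*36 - 6*(1 - 12*2*I)*(-39) = 144 - 6*(1 - 24*I)*(-39) = 144 + (-6 + 144*I)*(-39) = 144 + (234 - 5616*I) = 378 - 5616*I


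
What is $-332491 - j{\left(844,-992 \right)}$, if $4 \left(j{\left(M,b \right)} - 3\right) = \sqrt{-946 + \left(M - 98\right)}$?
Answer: $-332494 - \frac{5 i \sqrt{2}}{2} \approx -3.3249 \cdot 10^{5} - 3.5355 i$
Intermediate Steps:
$j{\left(M,b \right)} = 3 + \frac{\sqrt{-1044 + M}}{4}$ ($j{\left(M,b \right)} = 3 + \frac{\sqrt{-946 + \left(M - 98\right)}}{4} = 3 + \frac{\sqrt{-946 + \left(-98 + M\right)}}{4} = 3 + \frac{\sqrt{-1044 + M}}{4}$)
$-332491 - j{\left(844,-992 \right)} = -332491 - \left(3 + \frac{\sqrt{-1044 + 844}}{4}\right) = -332491 - \left(3 + \frac{\sqrt{-200}}{4}\right) = -332491 - \left(3 + \frac{10 i \sqrt{2}}{4}\right) = -332491 - \left(3 + \frac{5 i \sqrt{2}}{2}\right) = -332494 - \frac{5 i \sqrt{2}}{2}$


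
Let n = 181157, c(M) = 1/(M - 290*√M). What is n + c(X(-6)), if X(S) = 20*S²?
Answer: 15104870659/83380 - 29*√5/500280 ≈ 1.8116e+5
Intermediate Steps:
n + c(X(-6)) = 181157 + 1/(20*(-6)² - 290*12*√5) = 181157 + 1/(20*36 - 290*12*√5) = 181157 + 1/(720 - 3480*√5)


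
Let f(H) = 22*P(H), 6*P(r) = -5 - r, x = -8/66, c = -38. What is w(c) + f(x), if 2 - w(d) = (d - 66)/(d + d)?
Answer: -2951/171 ≈ -17.257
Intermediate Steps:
w(d) = 2 - (-66 + d)/(2*d) (w(d) = 2 - (d - 66)/(d + d) = 2 - (-66 + d)/(2*d))
x = -4/33 (x = -8*1/66 = -4/33 ≈ -0.12121)
P(r) = -⅚ - r/6 (P(r) = (-5 - r)/6 = -⅚ - r/6)
f(H) = -55/3 - 11*H/3 (f(H) = 22*(-⅚ - H/6) = -55/3 - 11*H/3)
w(c) + f(x) = (3/2 + 33/(-38)) + (-55/3 - 11/3*(-4/33)) = (3/2 + 33*(-1/38)) + (-55/3 + 4/9) = (3/2 - 33/38) - 161/9 = 12/19 - 161/9 = -2951/171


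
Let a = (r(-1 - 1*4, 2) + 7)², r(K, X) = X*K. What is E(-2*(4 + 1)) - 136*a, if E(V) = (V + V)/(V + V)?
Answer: -1223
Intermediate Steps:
r(K, X) = K*X
E(V) = 1 (E(V) = (2*V)/((2*V)) = (2*V)*(1/(2*V)) = 1)
a = 9 (a = ((-1 - 1*4)*2 + 7)² = ((-1 - 4)*2 + 7)² = (-5*2 + 7)² = (-10 + 7)² = (-3)² = 9)
E(-2*(4 + 1)) - 136*a = 1 - 136*9 = 1 - 1224 = -1223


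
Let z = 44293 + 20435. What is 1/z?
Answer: 1/64728 ≈ 1.5449e-5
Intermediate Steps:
z = 64728
1/z = 1/64728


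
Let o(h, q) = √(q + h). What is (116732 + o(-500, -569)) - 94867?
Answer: 21865 + I*√1069 ≈ 21865.0 + 32.696*I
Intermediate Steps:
o(h, q) = √(h + q)
(116732 + o(-500, -569)) - 94867 = (116732 + √(-500 - 569)) - 94867 = (116732 + √(-1069)) - 94867 = (116732 + I*√1069) - 94867 = 21865 + I*√1069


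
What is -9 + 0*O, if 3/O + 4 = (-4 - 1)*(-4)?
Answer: -9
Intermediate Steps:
O = 3/16 (O = 3/(-4 + (-4 - 1)*(-4)) = 3/(-4 - 5*(-4)) = 3/(-4 + 20) = 3/16 ≈ 0.18750)
-9 + 0*O = -9 + 0*(3/16) = -9 + 0 = -9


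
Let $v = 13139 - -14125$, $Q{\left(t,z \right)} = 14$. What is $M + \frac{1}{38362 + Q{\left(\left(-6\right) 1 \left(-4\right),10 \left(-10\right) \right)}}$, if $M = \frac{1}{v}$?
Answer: $\frac{2735}{43595136} \approx 6.2736 \cdot 10^{-5}$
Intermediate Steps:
$v = 27264$ ($v = 13139 + 14125 = 27264$)
$M = \frac{1}{27264} \approx 3.6678 \cdot 10^{-5}$
$M + \frac{1}{38362 + Q{\left(\left(-6\right) 1 \left(-4\right),10 \left(-10\right) \right)}} = \frac{1}{27264} + \frac{1}{38362 + 14} = \frac{1}{27264} + \frac{1}{38376} = \frac{2735}{43595136}$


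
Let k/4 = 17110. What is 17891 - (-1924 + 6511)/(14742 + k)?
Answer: 135291325/7562 ≈ 17891.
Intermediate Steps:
k = 68440 (k = 4*17110 = 68440)
17891 - (-1924 + 6511)/(14742 + k) = 17891 - (-1924 + 6511)/(14742 + 68440) = 17891 - 4587/83182 = 17891 - 1*417/7562 = 17891 - 417/7562 = 135291325/7562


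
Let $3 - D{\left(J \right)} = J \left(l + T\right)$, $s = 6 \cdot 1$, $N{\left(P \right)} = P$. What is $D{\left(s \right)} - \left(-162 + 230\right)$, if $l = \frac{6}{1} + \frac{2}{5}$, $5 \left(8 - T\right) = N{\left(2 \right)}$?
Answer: $-149$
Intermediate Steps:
$T = \frac{38}{5}$ ($T = 8 - \frac{2}{5} = \frac{38}{5} \approx 7.6$)
$l = \frac{32}{5}$ ($l = 6 \cdot 1 + 2 \cdot \frac{1}{5} = 6 + \frac{2}{5} = \frac{32}{5} \approx 6.4$)
$s = 6$
$D{\left(J \right)} = 3 - 14 J$ ($D{\left(J \right)} = 3 - J \left(\frac{32}{5} + \frac{38}{5}\right) = 3 - J 14 = 3 - 14 J$)
$D{\left(s \right)} - \left(-162 + 230\right) = \left(3 - 84\right) - \left(-162 + 230\right) = \left(3 - 84\right) - 68 = -81 - 68 = -149$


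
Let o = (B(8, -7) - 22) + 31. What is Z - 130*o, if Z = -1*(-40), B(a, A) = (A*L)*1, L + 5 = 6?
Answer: -220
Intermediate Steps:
L = 1 (L = -5 + 6 = 1)
B(a, A) = A (B(a, A) = (A*1)*1 = A*1 = A)
Z = 40
o = 2 (o = (-7 - 22) + 31 = -29 + 31 = 2)
Z - 130*o = 40 - 130*2 = 40 - 260 = -220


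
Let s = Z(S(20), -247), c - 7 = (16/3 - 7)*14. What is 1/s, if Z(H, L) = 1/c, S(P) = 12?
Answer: -49/3 ≈ -16.333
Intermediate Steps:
c = -49/3 (c = 7 + (16/3 - 7)*14 = 7 - 5/3*14 = 7 - 70/3 = -49/3 ≈ -16.333)
Z(H, L) = -3/49 (Z(H, L) = 1/(-49/3) = -3/49)
s = -3/49 ≈ -0.061224
1/s = 1/(-3/49) = -49/3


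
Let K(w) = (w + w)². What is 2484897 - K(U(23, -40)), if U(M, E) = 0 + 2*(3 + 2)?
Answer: 2484497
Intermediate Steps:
U(M, E) = 10 (U(M, E) = 0 + 2*5 = 0 + 10 = 10)
K(w) = 4*w² (K(w) = (2*w)² = 4*w²)
2484897 - K(U(23, -40)) = 2484897 - 4*10² = 2484897 - 4*100 = 2484897 - 1*400 = 2484897 - 400 = 2484497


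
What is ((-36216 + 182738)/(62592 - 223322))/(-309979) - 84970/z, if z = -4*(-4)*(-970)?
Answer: 211672809161567/38662589543920 ≈ 5.4749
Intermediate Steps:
z = -15520 (z = 16*(-970) = -15520)
((-36216 + 182738)/(62592 - 223322))/(-309979) - 84970/z = ((-36216 + 182738)/(62592 - 223322))/(-309979) - 84970/(-15520) = (146522/(-160730))*(-1/309979) - 84970*(-1/15520) = (146522*(-1/160730))*(-1/309979) + 8497/1552 = -73261/80365*(-1/309979) + 8497/1552 = 73261/24911462335 + 8497/1552 = 211672809161567/38662589543920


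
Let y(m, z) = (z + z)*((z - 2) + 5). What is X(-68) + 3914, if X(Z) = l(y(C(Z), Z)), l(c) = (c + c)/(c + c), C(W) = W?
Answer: 3915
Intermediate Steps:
y(m, z) = 2*z*(3 + z) (y(m, z) = (2*z)*((-2 + z) + 5) = (2*z)*(3 + z) = 2*z*(3 + z))
l(c) = 1 (l(c) = (2*c)/((2*c)) = (2*c)*(1/(2*c)) = 1)
X(Z) = 1
X(-68) + 3914 = 1 + 3914 = 3915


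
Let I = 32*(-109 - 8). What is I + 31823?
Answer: 28079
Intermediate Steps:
I = -3744 (I = 32*(-117) = -3744)
I + 31823 = -3744 + 31823 = 28079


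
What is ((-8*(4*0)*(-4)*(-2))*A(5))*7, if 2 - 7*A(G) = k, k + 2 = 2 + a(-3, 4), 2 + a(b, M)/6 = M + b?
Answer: 0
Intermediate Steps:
a(b, M) = -12 + 6*M + 6*b (a(b, M) = -12 + 6*(M + b) = -12 + (6*M + 6*b) = -12 + 6*M + 6*b)
k = -6 (k = -2 + (2 + (-12 + 6*4 + 6*(-3))) = -2 + (2 + (-12 + 24 - 18)) = -2 + (2 - 6) = -2 - 4 = -6)
A(G) = 8/7 (A(G) = 2/7 - ⅐*(-6) = 2/7 + 6/7 = 8/7)
((-8*(4*0)*(-4)*(-2))*A(5))*7 = (-8*(4*0)*(-4)*(-2)*(8/7))*7 = (-8*0*(-4)*(-2)*(8/7))*7 = (-0*(-2)*(8/7))*7 = (-8*0*(8/7))*7 = (0*(8/7))*7 = 0*7 = 0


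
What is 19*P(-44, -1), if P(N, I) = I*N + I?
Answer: 817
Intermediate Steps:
P(N, I) = I + I*N
19*P(-44, -1) = 19*(-(1 - 44)) = 19*(-1*(-43)) = 19*43 = 817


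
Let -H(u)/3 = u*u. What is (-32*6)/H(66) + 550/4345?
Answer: 12154/86031 ≈ 0.14127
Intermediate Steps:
H(u) = -3*u² (H(u) = -3*u*u = -3*u²)
(-32*6)/H(66) + 550/4345 = (-32*6)/((-3*66²)) + 550/4345 = -192/((-3*4356)) + 550*(1/4345) = -192/(-13068) + 10/79 = -192*(-1/13068) + 10/79 = 16/1089 + 10/79 = 12154/86031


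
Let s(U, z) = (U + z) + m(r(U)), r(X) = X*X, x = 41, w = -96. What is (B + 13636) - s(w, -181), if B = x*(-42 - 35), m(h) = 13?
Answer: 10743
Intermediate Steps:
r(X) = X²
B = -3157 (B = 41*(-42 - 35) = 41*(-77) = -3157)
s(U, z) = 13 + U + z (s(U, z) = (U + z) + 13 = 13 + U + z)
(B + 13636) - s(w, -181) = (-3157 + 13636) - (13 - 96 - 181) = 10479 - 1*(-264) = 10479 + 264 = 10743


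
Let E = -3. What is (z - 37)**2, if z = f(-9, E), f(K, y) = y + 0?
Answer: 1600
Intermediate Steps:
f(K, y) = y
z = -3
(z - 37)**2 = (-3 - 37)**2 = (-40)**2 = 1600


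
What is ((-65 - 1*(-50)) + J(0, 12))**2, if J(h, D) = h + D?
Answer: 9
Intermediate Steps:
J(h, D) = D + h
((-65 - 1*(-50)) + J(0, 12))**2 = ((-65 - 1*(-50)) + (12 + 0))**2 = ((-65 + 50) + 12)**2 = (-15 + 12)**2 = (-3)**2 = 9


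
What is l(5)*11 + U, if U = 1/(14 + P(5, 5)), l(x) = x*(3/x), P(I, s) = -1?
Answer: 430/13 ≈ 33.077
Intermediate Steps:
l(x) = 3
U = 1/13 (U = 1/(14 - 1) = 1/13 ≈ 0.076923)
l(5)*11 + U = 3*11 + 1/13 = 33 + 1/13 = 430/13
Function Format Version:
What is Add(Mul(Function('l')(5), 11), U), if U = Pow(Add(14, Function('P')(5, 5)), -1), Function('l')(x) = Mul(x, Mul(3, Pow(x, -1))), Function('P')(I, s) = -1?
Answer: Rational(430, 13) ≈ 33.077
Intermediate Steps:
Function('l')(x) = 3
U = Rational(1, 13) (U = Pow(Add(14, -1), -1) = Pow(13, -1) = Rational(1, 13) ≈ 0.076923)
Add(Mul(Function('l')(5), 11), U) = Add(Mul(3, 11), Rational(1, 13)) = Add(33, Rational(1, 13)) = Rational(430, 13)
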